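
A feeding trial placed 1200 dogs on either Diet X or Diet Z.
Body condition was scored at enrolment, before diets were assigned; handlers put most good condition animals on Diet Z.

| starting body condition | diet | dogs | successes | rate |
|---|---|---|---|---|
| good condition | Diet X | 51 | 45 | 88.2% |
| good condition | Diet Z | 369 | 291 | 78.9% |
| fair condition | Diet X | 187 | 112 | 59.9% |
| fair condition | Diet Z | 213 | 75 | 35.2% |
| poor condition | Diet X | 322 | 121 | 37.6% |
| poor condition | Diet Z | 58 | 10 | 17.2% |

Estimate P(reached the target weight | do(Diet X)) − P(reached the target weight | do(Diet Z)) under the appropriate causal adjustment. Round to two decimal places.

+0.18

Diet X is higher inside every starting body condition stratum but Diet Z is higher in aggregate. Whether to stratify depends on how starting body condition relates to the diet.
Starting body condition differs across diets for reasons unrelated to any effect of the diet itself, and it separately predicts the outcome — a classic confounder. We must compare within starting body condition levels.
Adjusting over the population distribution of starting body condition: 0.350·(0.882−0.789) + 0.333·(0.599−0.352) + 0.317·(0.376−0.172) = +0.179.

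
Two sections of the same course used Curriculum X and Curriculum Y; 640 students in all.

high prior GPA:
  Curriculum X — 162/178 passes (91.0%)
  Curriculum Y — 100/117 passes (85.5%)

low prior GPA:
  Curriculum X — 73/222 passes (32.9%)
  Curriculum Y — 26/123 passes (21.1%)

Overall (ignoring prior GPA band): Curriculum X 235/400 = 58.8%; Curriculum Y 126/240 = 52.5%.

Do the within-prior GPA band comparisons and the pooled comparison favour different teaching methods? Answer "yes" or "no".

no

Within each prior GPA band level (high prior GPA 91.0% vs 85.5%; low prior GPA 32.9% vs 21.1%), Curriculum X has the higher rate every time. Pooled: 58.8% vs 52.5% — Curriculum X has the higher rate overall. They agree.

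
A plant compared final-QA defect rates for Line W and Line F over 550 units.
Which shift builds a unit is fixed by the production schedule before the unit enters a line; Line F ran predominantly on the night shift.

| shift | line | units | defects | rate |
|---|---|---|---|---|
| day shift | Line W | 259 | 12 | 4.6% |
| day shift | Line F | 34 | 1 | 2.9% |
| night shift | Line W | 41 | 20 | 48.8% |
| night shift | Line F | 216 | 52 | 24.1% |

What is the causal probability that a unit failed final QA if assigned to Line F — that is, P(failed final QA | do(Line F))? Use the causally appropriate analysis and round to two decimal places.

0.13

Nothing the line does changes shift; the imbalance is an allocation artefact. With shift also predicting the outcome, the pooled figure is confounded, and the within-stratum comparison is the causal one.
Standardising Line F to the population shift mix: 0.533·1/34 + 0.467·52/216 = 0.128.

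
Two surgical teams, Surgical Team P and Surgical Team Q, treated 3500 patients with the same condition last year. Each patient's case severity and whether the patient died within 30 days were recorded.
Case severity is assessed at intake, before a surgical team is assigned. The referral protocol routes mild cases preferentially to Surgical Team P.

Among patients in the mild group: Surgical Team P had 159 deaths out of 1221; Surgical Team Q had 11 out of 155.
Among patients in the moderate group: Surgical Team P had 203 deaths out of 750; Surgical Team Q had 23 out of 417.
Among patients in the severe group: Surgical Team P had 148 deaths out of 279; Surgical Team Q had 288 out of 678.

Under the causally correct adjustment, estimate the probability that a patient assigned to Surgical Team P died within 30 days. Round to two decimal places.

0.29

The stratified and pooled comparisons disagree (Surgical Team Q wins within each case severity; Surgical Team P wins overall), so the answer turns on the causal role of case severity.
Case severity satisfies the back-door criterion: it is not a descendant of the surgical team, and it blocks the spurious path from surgical team to outcome. Adjusting for it (i.e., using the within-case severity rates) gives the causal effect.
Standardising Surgical Team P to the population case severity mix: 0.393·159/1221 + 0.333·203/750 + 0.273·148/279 = 0.286.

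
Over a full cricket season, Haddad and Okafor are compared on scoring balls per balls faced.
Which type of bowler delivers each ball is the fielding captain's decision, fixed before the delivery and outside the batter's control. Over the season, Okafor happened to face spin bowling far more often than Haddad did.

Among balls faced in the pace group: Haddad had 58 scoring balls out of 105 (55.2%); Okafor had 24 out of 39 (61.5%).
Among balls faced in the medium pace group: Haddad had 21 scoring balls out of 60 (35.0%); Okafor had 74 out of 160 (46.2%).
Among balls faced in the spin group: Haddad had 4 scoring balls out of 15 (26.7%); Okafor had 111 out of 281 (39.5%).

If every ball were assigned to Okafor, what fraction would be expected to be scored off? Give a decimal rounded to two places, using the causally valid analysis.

Okafor is higher inside every bowling type stratum but Haddad is higher in aggregate. Whether to stratify depends on how bowling type relates to the player.
Since bowling type is a pre-existing factor (not a product of the player) and it affects the outcome on its own, it is a confounder. The stratified rates, not the pooled rate, identify the causal effect.
Standardising Okafor to the population bowling type mix: 0.218·24/39 + 0.333·74/160 + 0.448·111/281 = 0.466.

0.47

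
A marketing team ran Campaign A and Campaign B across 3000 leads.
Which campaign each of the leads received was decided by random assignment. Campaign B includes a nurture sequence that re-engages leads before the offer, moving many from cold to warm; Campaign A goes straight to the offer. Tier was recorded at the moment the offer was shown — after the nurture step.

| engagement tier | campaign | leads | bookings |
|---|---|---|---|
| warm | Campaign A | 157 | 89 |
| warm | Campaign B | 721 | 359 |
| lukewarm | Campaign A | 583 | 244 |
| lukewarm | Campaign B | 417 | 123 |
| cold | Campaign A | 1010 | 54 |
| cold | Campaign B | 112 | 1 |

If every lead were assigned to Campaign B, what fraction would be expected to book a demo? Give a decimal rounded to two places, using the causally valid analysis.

0.39

The engagement tier-specific comparison favours Campaign A throughout, but the pooled figures favour Campaign B. The question is whether to condition on engagement tier.
Because the campaign influences engagement tier, engagement tier is a post-treatment mediator, not a confounder. Stratifying on it would bias the estimate; the causal effect is the crude pooled difference.
So P(outcome | do(Campaign B)) is just the pooled rate for Campaign B: 483/1250 = 0.386.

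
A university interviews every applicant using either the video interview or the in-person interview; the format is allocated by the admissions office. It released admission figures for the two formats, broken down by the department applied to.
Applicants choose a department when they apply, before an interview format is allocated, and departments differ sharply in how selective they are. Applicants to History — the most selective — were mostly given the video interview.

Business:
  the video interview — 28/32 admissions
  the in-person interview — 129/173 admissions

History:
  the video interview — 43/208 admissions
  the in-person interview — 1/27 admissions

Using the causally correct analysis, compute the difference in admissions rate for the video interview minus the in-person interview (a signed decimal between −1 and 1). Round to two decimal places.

Within every department level the video interview has the higher rate, yet pooled the in-person interview does — Simpson's reversal.
Here department is a common cause — it drives both which interview format a case falls under and the outcome. The crude comparison mixes populations; the stratum-specific rates are the causally relevant ones.
Adjusting over the population distribution of department: 0.466·(0.875−0.746) + 0.534·(0.207−0.037) = +0.151.

+0.15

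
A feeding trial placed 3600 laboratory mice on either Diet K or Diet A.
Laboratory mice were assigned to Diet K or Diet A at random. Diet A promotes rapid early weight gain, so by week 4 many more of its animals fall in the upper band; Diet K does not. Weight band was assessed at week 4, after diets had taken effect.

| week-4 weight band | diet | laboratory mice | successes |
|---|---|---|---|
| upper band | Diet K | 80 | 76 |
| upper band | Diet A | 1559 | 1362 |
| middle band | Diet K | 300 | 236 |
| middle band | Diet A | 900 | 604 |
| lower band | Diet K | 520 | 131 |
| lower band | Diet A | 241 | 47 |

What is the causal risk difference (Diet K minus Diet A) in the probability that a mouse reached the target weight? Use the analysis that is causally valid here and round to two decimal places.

-0.25

The week-4 weight band-specific comparison favours Diet K throughout, but the pooled figures favour Diet A. The question is whether to condition on week-4 weight band.
Week-4 weight band is recorded after the diet and is itself shifted by it — it sits on the causal path from diet to outcome. Conditioning on a mediator would strip out part of the effect we want; the pooled comparison gives the total causal effect.
The causal difference is the pooled difference: 0.492 − 0.746 = -0.253.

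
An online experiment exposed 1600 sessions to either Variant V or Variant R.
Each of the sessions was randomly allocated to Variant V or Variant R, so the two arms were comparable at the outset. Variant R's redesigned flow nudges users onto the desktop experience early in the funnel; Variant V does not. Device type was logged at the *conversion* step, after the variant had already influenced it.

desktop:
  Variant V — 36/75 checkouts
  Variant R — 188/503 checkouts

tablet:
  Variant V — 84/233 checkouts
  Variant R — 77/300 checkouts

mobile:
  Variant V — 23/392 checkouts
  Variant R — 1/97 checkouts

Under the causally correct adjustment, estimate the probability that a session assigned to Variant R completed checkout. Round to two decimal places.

0.30

Within every device type level Variant V has the higher rate, yet pooled Variant R does — Simpson's reversal.
Device type here is a post-treatment variable shaped by the variant; conditioning on it would introduce bias rather than remove it. The overall comparison is the causal one.
So P(outcome | do(Variant R)) is just the pooled rate for Variant R: 266/900 = 0.296.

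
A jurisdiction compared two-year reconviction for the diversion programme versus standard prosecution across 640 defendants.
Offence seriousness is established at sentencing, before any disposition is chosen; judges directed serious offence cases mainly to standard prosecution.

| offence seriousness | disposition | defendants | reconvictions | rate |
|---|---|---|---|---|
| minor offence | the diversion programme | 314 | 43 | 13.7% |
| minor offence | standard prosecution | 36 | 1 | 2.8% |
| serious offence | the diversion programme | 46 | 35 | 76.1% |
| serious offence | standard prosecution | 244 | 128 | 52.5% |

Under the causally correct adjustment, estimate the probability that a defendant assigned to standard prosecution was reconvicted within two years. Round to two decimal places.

0.25

Within every offence seriousness level standard prosecution has the lower rate, yet pooled the diversion programme does — Simpson's reversal.
Since offence seriousness is a pre-existing factor (not a product of the disposition) and it affects the outcome on its own, it is a confounder. The stratified rates, not the pooled rate, identify the causal effect.
Standardising standard prosecution to the population offence seriousness mix: 0.547·1/36 + 0.453·128/244 = 0.253.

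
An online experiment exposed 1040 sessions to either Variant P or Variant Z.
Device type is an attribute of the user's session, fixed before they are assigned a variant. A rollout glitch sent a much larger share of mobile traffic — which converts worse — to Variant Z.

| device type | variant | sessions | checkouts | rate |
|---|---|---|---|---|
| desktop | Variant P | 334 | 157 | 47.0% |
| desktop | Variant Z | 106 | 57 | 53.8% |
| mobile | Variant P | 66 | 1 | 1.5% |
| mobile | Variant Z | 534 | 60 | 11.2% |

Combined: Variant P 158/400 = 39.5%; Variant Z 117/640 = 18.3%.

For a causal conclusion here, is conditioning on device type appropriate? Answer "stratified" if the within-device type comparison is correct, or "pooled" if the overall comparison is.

The stratified and pooled comparisons disagree (Variant Z wins within each device type; Variant P wins overall), so the answer turns on the causal role of device type.
Since device type is a pre-existing factor (not a product of the variant) and it affects the outcome on its own, it is a confounder. The stratified rates, not the pooled rate, identify the causal effect.
Within each level — desktop: 47.0% vs 53.8%; mobile: 1.5% vs 11.2% — Variant Z is higher every time.

stratified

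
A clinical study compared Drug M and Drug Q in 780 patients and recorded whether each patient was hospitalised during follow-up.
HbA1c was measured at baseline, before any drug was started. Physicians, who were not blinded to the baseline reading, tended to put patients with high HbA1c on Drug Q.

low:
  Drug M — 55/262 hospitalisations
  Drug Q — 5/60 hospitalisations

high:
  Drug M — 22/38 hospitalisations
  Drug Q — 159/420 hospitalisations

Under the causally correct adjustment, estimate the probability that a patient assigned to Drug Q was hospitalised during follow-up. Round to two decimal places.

HbA1c differs across drugs for reasons unrelated to any effect of the drug itself, and it separately predicts the outcome — a classic confounder. We must compare within HbA1c levels.
Standardising Drug Q to the population HbA1c mix: 0.413·5/60 + 0.587·159/420 = 0.257.

0.26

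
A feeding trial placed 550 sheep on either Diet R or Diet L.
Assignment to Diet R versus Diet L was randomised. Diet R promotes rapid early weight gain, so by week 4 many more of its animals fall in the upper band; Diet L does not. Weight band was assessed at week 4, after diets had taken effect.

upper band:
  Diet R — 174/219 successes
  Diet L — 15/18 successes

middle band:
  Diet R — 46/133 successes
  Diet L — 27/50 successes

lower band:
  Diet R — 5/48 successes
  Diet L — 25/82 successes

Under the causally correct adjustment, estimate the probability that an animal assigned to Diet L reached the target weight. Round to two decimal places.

0.45

The week-4 weight band-specific comparison favours Diet L throughout, but the pooled figures favour Diet R. The question is whether to condition on week-4 weight band.
Week-4 weight band here is a post-treatment variable shaped by the diet; conditioning on it would introduce bias rather than remove it. The overall comparison is the causal one.
So P(outcome | do(Diet L)) is just the pooled rate for Diet L: 67/150 = 0.447.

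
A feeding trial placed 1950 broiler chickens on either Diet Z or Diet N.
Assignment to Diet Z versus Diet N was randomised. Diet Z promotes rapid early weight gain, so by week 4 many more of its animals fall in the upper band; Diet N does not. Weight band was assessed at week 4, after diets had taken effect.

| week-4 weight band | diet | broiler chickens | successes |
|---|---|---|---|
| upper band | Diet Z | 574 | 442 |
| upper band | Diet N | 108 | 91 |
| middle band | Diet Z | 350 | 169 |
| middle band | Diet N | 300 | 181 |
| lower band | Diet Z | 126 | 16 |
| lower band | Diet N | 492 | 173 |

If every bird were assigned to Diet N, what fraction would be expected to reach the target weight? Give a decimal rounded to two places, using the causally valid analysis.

0.49

Week-4 weight band here is a post-treatment variable shaped by the diet; conditioning on it would introduce bias rather than remove it. The overall comparison is the causal one.
So P(outcome | do(Diet N)) is just the pooled rate for Diet N: 445/900 = 0.494.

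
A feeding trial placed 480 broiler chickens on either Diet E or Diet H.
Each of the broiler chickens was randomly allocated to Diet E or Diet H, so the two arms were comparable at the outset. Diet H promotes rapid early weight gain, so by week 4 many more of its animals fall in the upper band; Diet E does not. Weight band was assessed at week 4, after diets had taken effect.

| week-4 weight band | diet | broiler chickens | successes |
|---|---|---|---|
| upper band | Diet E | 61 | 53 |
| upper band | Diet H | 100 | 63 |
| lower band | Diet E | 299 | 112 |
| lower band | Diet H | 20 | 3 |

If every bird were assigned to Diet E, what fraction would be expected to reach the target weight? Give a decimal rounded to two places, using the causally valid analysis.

0.46

Diet E is higher inside every week-4 weight band stratum but Diet H is higher in aggregate. Whether to stratify depends on how week-4 weight band relates to the diet.
Week-4 weight band is downstream of the diet. One should not condition on a consequence of treatment, so the overall rates are the right comparison.
So P(outcome | do(Diet E)) is just the pooled rate for Diet E: 165/360 = 0.458.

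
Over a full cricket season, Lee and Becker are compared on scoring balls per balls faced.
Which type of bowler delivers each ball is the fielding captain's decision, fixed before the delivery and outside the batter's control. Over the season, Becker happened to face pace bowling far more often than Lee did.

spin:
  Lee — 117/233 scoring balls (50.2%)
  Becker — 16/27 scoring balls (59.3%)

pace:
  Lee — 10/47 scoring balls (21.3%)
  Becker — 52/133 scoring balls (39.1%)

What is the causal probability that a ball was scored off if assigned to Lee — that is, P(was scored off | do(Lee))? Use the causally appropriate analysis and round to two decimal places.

0.38

The stratified and pooled comparisons disagree (Becker wins within each bowling type; Lee wins overall), so the answer turns on the causal role of bowling type.
Bowling type satisfies the back-door criterion: it is not a descendant of the player, and it blocks the spurious path from player to outcome. Adjusting for it (i.e., using the within-bowling type rates) gives the causal effect.
Standardising Lee to the population bowling type mix: 0.591·117/233 + 0.409·10/47 = 0.384.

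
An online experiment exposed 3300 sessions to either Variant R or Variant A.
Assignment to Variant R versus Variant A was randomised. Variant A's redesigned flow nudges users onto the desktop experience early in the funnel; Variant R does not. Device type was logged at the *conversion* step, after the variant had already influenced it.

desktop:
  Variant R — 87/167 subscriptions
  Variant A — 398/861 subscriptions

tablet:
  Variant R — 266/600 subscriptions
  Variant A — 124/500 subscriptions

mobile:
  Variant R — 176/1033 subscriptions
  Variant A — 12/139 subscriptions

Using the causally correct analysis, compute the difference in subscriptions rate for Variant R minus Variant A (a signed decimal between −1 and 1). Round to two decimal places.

-0.06

Within every device type level Variant R has the higher rate, yet pooled Variant A does — Simpson's reversal.
Device type is downstream of the variant. One should not condition on a consequence of treatment, so the overall rates are the right comparison.
The causal difference is the pooled difference: 0.294 − 0.356 = -0.062.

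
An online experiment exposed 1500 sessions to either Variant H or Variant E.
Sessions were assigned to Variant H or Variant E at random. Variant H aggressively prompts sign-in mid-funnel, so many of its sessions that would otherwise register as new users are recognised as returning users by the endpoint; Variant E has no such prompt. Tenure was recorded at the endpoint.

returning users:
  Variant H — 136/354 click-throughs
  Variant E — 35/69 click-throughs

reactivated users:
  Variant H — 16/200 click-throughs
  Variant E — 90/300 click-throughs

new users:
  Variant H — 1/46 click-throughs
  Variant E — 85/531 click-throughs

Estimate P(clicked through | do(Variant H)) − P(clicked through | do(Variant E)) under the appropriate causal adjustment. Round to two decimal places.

+0.02

The user tenure-specific comparison favours Variant E throughout, but the pooled figures favour Variant H. The question is whether to condition on user tenure.
User tenure is recorded after the variant and is itself shifted by it — it sits on the causal path from variant to outcome. Conditioning on a mediator would strip out part of the effect we want; the pooled comparison gives the total causal effect.
The causal difference is the pooled difference: 0.255 − 0.233 = +0.022.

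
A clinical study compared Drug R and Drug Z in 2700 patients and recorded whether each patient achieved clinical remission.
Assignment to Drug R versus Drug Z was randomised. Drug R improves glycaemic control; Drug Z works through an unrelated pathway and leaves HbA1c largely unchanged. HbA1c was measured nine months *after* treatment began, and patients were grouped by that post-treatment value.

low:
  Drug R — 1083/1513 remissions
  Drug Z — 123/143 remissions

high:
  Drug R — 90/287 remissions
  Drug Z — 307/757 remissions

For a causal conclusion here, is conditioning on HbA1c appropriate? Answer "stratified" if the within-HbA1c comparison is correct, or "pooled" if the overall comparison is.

pooled

Because the drug influences HbA1c, HbA1c is a post-treatment mediator, not a confounder. Stratifying on it would bias the estimate; the causal effect is the crude pooled difference.
Pooled: Drug R 65.2% vs Drug Z 47.8%; Drug R is higher overall.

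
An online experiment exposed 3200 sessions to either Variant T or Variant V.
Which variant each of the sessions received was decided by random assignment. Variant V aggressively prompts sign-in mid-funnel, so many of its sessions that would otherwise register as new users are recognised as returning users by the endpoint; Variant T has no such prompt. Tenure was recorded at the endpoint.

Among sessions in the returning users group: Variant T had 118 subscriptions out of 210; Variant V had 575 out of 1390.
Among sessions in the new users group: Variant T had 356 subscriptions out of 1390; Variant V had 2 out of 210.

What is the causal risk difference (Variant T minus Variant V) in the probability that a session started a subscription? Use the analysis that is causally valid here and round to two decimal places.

-0.06

The stratified and pooled comparisons disagree (Variant T wins within each user tenure; Variant V wins overall), so the answer turns on the causal role of user tenure.
Stratifying would compare variants among sessions the variants themselves sorted into user tenure groups — a form of selection on an intermediate. The unconditioned pooled rates give the total causal effect.
The causal difference is the pooled difference: 0.296 − 0.361 = -0.064.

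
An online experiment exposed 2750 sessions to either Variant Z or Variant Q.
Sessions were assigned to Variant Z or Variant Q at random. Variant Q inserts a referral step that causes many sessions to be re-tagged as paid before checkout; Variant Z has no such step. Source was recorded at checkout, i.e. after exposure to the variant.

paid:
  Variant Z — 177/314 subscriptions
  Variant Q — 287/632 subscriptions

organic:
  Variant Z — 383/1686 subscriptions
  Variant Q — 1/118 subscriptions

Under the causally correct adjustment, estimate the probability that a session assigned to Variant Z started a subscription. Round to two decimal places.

0.28

Within every traffic source level Variant Z has the higher rate, yet pooled Variant Q does — Simpson's reversal.
The distribution of traffic source is itself part of what the variant does — it is an intermediate outcome. Holding it fixed would remove that part of the effect; the total effect is the pooled difference.
So P(outcome | do(Variant Z)) is just the pooled rate for Variant Z: 560/2000 = 0.280.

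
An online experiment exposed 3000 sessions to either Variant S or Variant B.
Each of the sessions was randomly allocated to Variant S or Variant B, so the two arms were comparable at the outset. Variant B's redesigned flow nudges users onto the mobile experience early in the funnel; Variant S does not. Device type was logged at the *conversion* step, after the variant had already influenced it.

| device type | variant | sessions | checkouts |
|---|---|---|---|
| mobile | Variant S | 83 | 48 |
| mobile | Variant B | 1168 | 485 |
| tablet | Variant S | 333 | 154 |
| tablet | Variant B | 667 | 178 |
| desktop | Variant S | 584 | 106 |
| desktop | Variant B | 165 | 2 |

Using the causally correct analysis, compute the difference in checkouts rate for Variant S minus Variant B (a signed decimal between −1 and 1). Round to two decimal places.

Device type lies on the pathway variant → device type → outcome, so adjusting for it blocks the indirect effect. For the total causal effect of variant, use the unadjusted pooled rates.
The causal difference is the pooled difference: 0.308 − 0.333 = -0.025.

-0.02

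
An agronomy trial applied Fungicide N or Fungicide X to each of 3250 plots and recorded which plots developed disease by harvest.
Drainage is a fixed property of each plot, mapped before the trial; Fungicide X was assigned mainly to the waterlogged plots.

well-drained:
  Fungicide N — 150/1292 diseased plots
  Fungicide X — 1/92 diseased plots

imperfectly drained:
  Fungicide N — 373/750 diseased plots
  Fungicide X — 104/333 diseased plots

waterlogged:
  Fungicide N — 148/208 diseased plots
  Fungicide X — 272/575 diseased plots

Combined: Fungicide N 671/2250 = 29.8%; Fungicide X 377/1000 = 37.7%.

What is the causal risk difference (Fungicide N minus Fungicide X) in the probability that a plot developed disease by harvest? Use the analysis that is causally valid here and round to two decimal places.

Fungicide X is lower inside every field drainage stratum but Fungicide N is lower in aggregate. Whether to stratify depends on how field drainage relates to the fungicide.
Here field drainage is a common cause — it drives both which fungicide a case falls under and the outcome. The crude comparison mixes populations; the stratum-specific rates are the causally relevant ones.
Adjusting over the population distribution of field drainage: 0.426·(0.116−0.011) + 0.333·(0.497−0.312) + 0.241·(0.712−0.473) = +0.164.

+0.16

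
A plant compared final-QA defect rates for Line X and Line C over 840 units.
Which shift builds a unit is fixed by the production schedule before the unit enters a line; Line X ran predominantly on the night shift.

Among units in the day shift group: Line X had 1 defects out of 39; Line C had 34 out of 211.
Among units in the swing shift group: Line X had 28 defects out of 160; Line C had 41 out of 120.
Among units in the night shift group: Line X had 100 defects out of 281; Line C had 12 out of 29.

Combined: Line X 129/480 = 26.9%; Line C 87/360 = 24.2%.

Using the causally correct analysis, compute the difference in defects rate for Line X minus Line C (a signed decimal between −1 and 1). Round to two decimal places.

-0.12

Line X is lower inside every shift stratum but Line C is lower in aggregate. Whether to stratify depends on how shift relates to the line.
Since shift is a pre-existing factor (not a product of the line) and it affects the outcome on its own, it is a confounder. The stratified rates, not the pooled rate, identify the causal effect.
Adjusting over the population distribution of shift: 0.298·(0.026−0.161) + 0.333·(0.175−0.342) + 0.369·(0.356−0.414) = -0.117.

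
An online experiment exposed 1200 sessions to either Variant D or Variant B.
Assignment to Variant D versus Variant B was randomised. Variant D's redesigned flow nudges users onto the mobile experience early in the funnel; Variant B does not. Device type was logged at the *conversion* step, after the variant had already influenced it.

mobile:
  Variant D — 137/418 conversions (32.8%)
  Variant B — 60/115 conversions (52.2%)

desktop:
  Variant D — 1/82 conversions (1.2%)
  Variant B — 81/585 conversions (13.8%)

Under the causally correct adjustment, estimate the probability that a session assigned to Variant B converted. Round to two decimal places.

0.20

Within every device type level Variant B has the higher rate, yet pooled Variant D does — Simpson's reversal.
Because the variant influences device type, device type is a post-treatment mediator, not a confounder. Stratifying on it would bias the estimate; the causal effect is the crude pooled difference.
So P(outcome | do(Variant B)) is just the pooled rate for Variant B: 141/700 = 0.201.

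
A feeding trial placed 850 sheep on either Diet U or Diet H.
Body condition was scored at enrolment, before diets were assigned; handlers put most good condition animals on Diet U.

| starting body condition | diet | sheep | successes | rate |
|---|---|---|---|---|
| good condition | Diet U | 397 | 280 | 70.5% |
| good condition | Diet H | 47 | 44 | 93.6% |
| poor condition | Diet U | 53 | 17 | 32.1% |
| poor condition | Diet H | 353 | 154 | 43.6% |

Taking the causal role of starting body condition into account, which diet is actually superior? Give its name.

The starting body condition-specific comparison favours Diet H throughout, but the pooled figures favour Diet U. The question is whether to condition on starting body condition.
Starting body condition differs across diets for reasons unrelated to any effect of the diet itself, and it separately predicts the outcome — a classic confounder. We must compare within starting body condition levels.
Within each level — good condition: 70.5% vs 93.6%; poor condition: 32.1% vs 43.6% — Diet H is higher every time.

Diet H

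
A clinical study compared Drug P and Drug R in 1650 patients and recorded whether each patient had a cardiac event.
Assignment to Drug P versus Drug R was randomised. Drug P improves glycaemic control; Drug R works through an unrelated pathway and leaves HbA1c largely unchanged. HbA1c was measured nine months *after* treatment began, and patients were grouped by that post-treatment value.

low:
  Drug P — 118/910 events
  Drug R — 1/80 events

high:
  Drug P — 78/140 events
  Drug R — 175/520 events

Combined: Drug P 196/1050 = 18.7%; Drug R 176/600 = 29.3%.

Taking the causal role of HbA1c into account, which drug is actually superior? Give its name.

HbA1c is downstream of the drug. One should not condition on a consequence of treatment, so the overall rates are the right comparison.
Pooled: Drug P 18.7% vs Drug R 29.3%; Drug P is lower overall.

Drug P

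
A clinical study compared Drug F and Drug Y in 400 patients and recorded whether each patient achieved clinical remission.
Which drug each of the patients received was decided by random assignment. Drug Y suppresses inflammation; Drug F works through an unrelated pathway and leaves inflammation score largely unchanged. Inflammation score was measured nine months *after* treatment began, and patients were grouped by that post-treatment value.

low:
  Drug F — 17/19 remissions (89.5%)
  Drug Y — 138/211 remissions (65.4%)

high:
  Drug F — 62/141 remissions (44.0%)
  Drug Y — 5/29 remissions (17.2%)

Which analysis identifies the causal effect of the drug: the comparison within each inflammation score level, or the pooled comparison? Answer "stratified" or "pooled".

pooled

The stratified and pooled comparisons disagree (Drug F wins within each inflammation score; Drug Y wins overall), so the answer turns on the causal role of inflammation score.
Because the drug influences inflammation score, inflammation score is a post-treatment mediator, not a confounder. Stratifying on it would bias the estimate; the causal effect is the crude pooled difference.
Pooled: Drug F 49.4% vs Drug Y 59.6%; Drug Y is higher overall.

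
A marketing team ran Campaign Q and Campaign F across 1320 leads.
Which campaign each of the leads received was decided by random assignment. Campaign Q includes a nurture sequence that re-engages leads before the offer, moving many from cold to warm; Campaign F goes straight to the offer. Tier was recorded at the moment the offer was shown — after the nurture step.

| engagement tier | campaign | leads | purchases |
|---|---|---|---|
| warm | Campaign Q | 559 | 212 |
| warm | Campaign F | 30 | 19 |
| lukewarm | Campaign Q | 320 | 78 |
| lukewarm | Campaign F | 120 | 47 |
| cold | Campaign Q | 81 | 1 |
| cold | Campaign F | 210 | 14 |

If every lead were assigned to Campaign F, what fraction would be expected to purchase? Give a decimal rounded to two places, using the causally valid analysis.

Within every engagement tier level Campaign F has the higher rate, yet pooled Campaign Q does — Simpson's reversal.
The distribution of engagement tier is itself part of what the campaign does — it is an intermediate outcome. Holding it fixed would remove that part of the effect; the total effect is the pooled difference.
So P(outcome | do(Campaign F)) is just the pooled rate for Campaign F: 80/360 = 0.222.

0.22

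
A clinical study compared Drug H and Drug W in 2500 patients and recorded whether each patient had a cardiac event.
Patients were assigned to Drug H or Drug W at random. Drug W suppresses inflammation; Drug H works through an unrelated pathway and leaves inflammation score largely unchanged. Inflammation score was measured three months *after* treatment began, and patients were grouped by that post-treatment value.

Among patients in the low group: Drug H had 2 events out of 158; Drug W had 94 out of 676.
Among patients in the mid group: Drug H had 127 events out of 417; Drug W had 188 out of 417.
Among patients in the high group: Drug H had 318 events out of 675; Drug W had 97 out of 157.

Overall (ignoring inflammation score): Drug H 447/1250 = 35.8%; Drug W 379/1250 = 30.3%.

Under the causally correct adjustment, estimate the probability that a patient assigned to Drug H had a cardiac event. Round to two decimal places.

Drug H is lower inside every inflammation score stratum but Drug W is lower in aggregate. Whether to stratify depends on how inflammation score relates to the drug.
Inflammation score is recorded after the drug and is itself shifted by it — it sits on the causal path from drug to outcome. Conditioning on a mediator would strip out part of the effect we want; the pooled comparison gives the total causal effect.
So P(outcome | do(Drug H)) is just the pooled rate for Drug H: 447/1250 = 0.358.

0.36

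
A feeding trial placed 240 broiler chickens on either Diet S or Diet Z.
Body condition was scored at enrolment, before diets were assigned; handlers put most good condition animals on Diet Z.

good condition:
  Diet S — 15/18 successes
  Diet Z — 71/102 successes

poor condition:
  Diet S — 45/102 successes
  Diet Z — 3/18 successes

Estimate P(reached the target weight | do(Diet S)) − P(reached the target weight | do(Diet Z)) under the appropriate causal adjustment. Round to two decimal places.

The stratified and pooled comparisons disagree (Diet S wins within each starting body condition; Diet Z wins overall), so the answer turns on the causal role of starting body condition.
The imbalance in starting body condition arose from how broiler chickens were allocated, not from anything the diet did; and starting body condition independently affects the outcome. The pooled gap is confounded — condition on starting body condition.
Adjusting over the population distribution of starting body condition: 0.500·(0.833−0.696) + 0.500·(0.441−0.167) = +0.206.

+0.21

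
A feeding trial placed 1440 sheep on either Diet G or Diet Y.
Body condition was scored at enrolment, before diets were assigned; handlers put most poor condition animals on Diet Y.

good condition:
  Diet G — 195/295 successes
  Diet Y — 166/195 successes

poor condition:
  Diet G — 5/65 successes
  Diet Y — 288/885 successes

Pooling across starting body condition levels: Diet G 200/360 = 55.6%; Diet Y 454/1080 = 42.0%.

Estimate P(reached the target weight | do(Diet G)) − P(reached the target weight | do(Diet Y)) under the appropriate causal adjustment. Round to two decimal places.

-0.23

Starting body condition is set before the diet has any effect — it is not caused by the diet — and it independently drives the outcome. That makes it a confounder, so the causal comparison is within starting body condition levels.
Adjusting over the population distribution of starting body condition: 0.340·(0.661−0.851) + 0.660·(0.077−0.325) = -0.229.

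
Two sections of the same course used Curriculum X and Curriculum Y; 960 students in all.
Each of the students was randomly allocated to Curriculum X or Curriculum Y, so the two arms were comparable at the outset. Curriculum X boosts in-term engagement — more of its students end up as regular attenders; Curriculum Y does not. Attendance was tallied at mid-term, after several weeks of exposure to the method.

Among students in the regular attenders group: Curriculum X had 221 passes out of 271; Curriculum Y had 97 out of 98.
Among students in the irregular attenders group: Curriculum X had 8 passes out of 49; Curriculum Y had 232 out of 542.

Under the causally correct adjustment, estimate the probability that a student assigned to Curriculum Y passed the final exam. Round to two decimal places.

0.51

Within every mid-term attendance level Curriculum Y has the higher rate, yet pooled Curriculum X does — Simpson's reversal.
Mid-term attendance here is a post-treatment variable shaped by the teaching method; conditioning on it would introduce bias rather than remove it. The overall comparison is the causal one.
So P(outcome | do(Curriculum Y)) is just the pooled rate for Curriculum Y: 329/640 = 0.514.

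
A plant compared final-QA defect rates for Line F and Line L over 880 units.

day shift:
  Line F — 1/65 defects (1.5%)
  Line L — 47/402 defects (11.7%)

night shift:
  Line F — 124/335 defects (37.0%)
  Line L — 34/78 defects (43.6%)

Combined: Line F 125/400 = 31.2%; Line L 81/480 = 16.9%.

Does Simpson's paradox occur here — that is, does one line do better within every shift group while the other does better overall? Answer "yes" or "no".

Within each shift level (day shift 1.5% vs 11.7%; night shift 37.0% vs 43.6%), Line F has the lower rate every time. Pooled: 31.2% vs 16.9% — Line L has the lower rate overall. The two comparisons disagree.

yes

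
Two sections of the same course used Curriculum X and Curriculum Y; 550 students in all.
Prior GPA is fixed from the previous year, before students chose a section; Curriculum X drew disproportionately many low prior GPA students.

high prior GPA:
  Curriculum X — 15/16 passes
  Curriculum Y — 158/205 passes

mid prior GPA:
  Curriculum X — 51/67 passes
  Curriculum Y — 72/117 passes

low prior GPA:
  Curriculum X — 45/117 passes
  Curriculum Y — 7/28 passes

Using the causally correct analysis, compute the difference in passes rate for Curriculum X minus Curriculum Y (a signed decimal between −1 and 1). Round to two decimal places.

+0.15

Curriculum X is higher inside every prior GPA band stratum but Curriculum Y is higher in aggregate. Whether to stratify depends on how prior GPA band relates to the teaching method.
Since prior GPA band is a pre-existing factor (not a product of the teaching method) and it affects the outcome on its own, it is a confounder. The stratified rates, not the pooled rate, identify the causal effect.
Adjusting over the population distribution of prior GPA band: 0.402·(0.938−0.771) + 0.335·(0.761−0.615) + 0.264·(0.385−0.250) = +0.151.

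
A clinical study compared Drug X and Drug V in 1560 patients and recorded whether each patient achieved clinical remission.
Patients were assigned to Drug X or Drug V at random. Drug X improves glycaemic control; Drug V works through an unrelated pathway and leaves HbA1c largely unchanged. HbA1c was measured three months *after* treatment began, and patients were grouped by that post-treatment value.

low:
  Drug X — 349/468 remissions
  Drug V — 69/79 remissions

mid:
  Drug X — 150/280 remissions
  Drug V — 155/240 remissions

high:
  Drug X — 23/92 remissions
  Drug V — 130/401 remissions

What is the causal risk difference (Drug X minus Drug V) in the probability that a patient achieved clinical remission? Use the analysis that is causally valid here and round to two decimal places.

+0.13

HbA1c lies on the pathway drug → HbA1c → outcome, so adjusting for it blocks the indirect effect. For the total causal effect of drug, use the unadjusted pooled rates.
The causal difference is the pooled difference: 0.621 − 0.492 = +0.130.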